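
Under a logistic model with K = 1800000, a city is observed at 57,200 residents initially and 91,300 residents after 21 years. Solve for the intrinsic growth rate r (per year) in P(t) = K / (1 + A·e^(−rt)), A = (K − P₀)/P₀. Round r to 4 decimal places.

r ≈ 0.0232 per year

A = (1800000 − 57200)/57200 = 30.46853
91300 = 1800000/(1 + 30.46853·e^(−r·21)) → e^(−21r) = (19.71522 − 1)/30.46853 = 0.614248
r = −ln(0.614248)/21 = 0.48736/21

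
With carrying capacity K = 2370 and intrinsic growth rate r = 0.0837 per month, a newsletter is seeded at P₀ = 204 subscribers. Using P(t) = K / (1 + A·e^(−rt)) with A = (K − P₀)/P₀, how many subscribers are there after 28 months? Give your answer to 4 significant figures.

≈ 1,174 subscribers

A = (2370 − 204)/204 = 10.61765
P(28) = 2370 / (1 + 10.61765·e^(−0.0837·28)) = 2370 / (1 + 10.61765·0.095981)
= 2370 / 2.0191 ≈ 1173.79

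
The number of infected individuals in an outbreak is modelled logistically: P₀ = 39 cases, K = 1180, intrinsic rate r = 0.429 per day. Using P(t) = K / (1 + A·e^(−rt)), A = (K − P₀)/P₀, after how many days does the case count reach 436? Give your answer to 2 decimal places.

t ≈ 6.62 days

A = (1180 − 39)/39 = 29.25641
436 = 1180/(1 + 29.25641·e^(−0.429t)) → 1 + 29.25641·e^(−0.429t) = 2.70642
e^(−0.429t) = 0.058326 → t = ln(17.14489)/0.429 = 2.8417/0.429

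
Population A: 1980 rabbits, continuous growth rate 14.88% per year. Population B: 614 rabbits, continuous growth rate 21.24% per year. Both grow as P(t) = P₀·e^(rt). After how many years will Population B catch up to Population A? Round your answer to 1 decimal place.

t ≈ 18.4 years

1980·e^(0.1488t) = 614·e^(0.2124t)
1980/614 = e^((0.2124 − 0.1488)t) → ln(3.22476) = 0.0636·t
t = 1.17086 / 0.0636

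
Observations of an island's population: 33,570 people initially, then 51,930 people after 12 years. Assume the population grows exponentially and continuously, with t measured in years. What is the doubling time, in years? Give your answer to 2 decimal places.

doubling time ≈ 19.07 years

r = ln(51930/33570) / 12 = ln(1.54692) / 12 ≈ 0.036355 per year
doubling time = ln 2 / |r| = 0.69315 / 0.036355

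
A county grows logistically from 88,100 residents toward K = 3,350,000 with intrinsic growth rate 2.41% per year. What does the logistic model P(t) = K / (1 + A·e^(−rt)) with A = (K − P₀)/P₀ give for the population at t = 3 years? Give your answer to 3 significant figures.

A = (3350000 − 88100)/88100 = 37.02497
P(3) = 3350000 / (1 + 37.02497·e^(−0.0241·3)) = 3350000 / (1 + 37.02497·0.930252)
= 3350000 / 35.44255 ≈ 94519.17

≈ 94,500 residents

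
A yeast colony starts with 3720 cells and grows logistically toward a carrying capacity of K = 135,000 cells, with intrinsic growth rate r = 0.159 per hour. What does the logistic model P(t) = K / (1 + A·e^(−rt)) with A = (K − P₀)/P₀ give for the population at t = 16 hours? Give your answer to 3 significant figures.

A = (135000 − 3720)/3720 = 35.29032
P(16) = 135000 / (1 + 35.29032·e^(−0.159·16)) = 135000 / (1 + 35.29032·0.078552)
= 135000 / 3.77211 ≈ 35788.99

≈ 35,800 cells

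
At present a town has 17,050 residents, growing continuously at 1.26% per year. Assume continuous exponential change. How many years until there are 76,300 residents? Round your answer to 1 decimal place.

76300 = 17050 · e^(0.0126·t)
t = ln(76300/17050) / 0.0126 = ln(4.47507) / 0.0126 = 1.49852 / 0.0126

t ≈ 118.9 years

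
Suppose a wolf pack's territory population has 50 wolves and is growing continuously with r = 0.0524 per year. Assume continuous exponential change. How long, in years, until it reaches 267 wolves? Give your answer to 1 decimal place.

t ≈ 32.0 years

267 = 50 · e^(0.0524·t)
t = ln(267/50) / 0.0524 = ln(5.34) / 0.0524 = 1.67523 / 0.0524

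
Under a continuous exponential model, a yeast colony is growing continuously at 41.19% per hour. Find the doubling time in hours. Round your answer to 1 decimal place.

doubling time ≈ 1.7 hours

doubling time = ln(2) / |r| = 0.69315 / 0.4119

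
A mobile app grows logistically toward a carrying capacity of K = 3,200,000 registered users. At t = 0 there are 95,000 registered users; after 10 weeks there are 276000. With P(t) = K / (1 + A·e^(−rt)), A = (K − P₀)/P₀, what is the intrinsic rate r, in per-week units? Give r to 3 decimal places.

r ≈ 0.113 per week

A = (3200000 − 95000)/95000 = 32.68421
276000 = 3200000/(1 + 32.68421·e^(−r·10)) → e^(−10r) = (11.5942 − 1)/32.68421 = 0.324138
r = −ln(0.324138)/10 = 1.12659/10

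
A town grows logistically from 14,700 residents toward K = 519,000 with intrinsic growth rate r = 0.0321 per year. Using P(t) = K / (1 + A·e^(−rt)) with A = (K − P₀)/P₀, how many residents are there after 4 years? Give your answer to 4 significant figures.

A = (519000 − 14700)/14700 = 34.30612
P(4) = 519000 / (1 + 34.30612·e^(−0.0321·4)) = 519000 / (1 + 34.30612·0.879502)
= 519000 / 31.17229 ≈ 16649.4

≈ 16,650 residents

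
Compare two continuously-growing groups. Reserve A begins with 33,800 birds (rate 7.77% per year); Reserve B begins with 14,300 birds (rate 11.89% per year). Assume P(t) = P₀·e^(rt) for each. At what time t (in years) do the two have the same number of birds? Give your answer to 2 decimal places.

t ≈ 20.88 years

33800·e^(0.0777t) = 14300·e^(0.1189t)
33800/14300 = e^((0.1189 − 0.0777)t) → ln(2.36364) = 0.0412·t
t = 0.8602 / 0.0412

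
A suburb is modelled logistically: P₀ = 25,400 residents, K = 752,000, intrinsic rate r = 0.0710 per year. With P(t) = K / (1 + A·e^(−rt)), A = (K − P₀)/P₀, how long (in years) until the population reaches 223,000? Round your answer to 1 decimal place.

t ≈ 35.1 years

A = (752000 − 25400)/25400 = 28.6063
223000 = 752000/(1 + 28.6063·e^(−0.071t)) → 1 + 28.6063·e^(−0.071t) = 3.3722
e^(−0.071t) = 0.082926 → t = ln(12.05899)/0.071 = 2.48981/0.071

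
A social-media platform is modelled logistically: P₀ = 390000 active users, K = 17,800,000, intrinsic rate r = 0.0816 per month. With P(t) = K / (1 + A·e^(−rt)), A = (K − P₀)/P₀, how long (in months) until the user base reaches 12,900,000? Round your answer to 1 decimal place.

A = (17800000 − 390000)/390000 = 44.64103
12900000 = 17800000/(1 + 44.64103·e^(−0.0816t)) → 1 + 44.64103·e^(−0.0816t) = 1.37984
e^(−0.0816t) = 0.008509 → t = ln(117.52433)/0.0816 = 4.76665/0.0816

t ≈ 58.4 months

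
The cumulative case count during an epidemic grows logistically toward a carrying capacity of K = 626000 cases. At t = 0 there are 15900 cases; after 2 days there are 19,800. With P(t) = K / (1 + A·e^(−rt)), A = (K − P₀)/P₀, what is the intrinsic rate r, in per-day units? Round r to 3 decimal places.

A = (626000 − 15900)/15900 = 38.37107
19800 = 626000/(1 + 38.37107·e^(−r·2)) → e^(−2r) = (31.61616 − 1)/38.37107 = 0.797897
r = −ln(0.797897)/2 = 0.22578/2

r ≈ 0.113 per day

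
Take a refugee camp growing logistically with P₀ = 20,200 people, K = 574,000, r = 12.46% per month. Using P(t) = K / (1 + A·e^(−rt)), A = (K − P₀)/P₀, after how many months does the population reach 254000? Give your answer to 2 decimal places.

A = (574000 − 20200)/20200 = 27.41584
254000 = 574000/(1 + 27.41584·e^(−0.1246t)) → 1 + 27.41584·e^(−0.1246t) = 2.25984
e^(−0.1246t) = 0.045953 → t = ln(21.76132)/0.1246 = 3.08013/0.1246

t ≈ 24.72 months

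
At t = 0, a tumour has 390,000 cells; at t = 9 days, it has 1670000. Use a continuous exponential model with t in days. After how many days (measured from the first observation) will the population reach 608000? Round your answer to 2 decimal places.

t ≈ 2.75 days

r = ln(1670000/390000) / 9 ≈ 0.161604 per day
t = ln(608000/390000) / r = 0.44403 / 0.161604 ≈ 2.748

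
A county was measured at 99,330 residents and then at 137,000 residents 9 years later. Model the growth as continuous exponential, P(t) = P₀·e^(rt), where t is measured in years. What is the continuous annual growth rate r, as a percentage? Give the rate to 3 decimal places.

r ≈ 3.573% per year

137000 = 99330 · e^(r·9)
e^(9r) = 137000/99330 = 1.37924
r = ln(1.37924) / 9 = 0.32153 / 9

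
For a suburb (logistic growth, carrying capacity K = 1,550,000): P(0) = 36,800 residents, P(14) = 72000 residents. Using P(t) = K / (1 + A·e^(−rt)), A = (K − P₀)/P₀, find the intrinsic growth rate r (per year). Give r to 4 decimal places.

r ≈ 0.0496 per year

A = (1550000 − 36800)/36800 = 41.11957
72000 = 1550000/(1 + 41.11957·e^(−r·14)) → e^(−14r) = (21.52778 − 1)/41.11957 = 0.499222
r = −ln(0.499222)/14 = 0.69471/14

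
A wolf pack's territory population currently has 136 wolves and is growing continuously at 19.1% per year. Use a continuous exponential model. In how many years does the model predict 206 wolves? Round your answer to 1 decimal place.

t ≈ 2.2 years

206 = 136 · e^(0.191·t)
t = ln(206/136) / 0.191 = ln(1.51471) / 0.191 = 0.41522 / 0.191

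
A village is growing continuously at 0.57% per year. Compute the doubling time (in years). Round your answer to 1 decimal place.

doubling time ≈ 121.6 years

doubling time = ln(2) / |r| = 0.69315 / 0.0057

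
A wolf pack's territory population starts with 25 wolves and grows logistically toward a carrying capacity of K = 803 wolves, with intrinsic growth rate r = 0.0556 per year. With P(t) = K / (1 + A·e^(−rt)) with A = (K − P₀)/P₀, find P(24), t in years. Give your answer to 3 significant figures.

A = (803 − 25)/25 = 31.12
P(24) = 803 / (1 + 31.12·e^(−0.0556·24)) = 803 / (1 + 31.12·0.263316)
= 803 / 9.1944 ≈ 87.34

≈ 87.3 wolves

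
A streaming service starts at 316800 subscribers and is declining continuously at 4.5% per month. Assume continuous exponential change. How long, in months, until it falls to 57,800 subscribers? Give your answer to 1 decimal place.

57800 = 316800 · e^(-0.045·t)
t = ln(57800/316800) / -0.045 = ln(0.18245) / -0.045 = -1.70128 / -0.045

t ≈ 37.8 months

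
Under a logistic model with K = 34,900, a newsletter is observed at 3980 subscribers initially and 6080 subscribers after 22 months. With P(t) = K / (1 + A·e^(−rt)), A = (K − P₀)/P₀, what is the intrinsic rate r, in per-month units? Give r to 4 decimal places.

r ≈ 0.0225 per month

A = (34900 − 3980)/3980 = 7.76884
6080 = 34900/(1 + 7.76884·e^(−r·22)) → e^(−22r) = (5.74013 − 1)/7.76884 = 0.610146
r = −ln(0.610146)/22 = 0.49406/22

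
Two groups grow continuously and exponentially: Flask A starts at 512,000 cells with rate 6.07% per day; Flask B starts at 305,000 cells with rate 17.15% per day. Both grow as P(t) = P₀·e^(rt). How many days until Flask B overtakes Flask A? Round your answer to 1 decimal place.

t ≈ 4.7 days

512000·e^(0.0607t) = 305000·e^(0.1715t)
512000/305000 = e^((0.1715 − 0.0607)t) → ln(1.67869) = 0.1108·t
t = 0.51801 / 0.1108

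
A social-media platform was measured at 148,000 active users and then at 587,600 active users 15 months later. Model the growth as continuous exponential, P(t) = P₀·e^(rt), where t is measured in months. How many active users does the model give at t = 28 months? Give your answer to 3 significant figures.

r = ln(587600/148000) / 15 ≈ 0.091922 per month
P(28) = 148000 · e^(0.091922·28) = 148000 · 13.11588 ≈ 1941150.39

≈ 1,940,000 active users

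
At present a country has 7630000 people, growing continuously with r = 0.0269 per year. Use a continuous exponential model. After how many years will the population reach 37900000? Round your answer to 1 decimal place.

37900000 = 7630000 · e^(0.0269·t)
t = ln(37900000/7630000) / 0.0269 = ln(4.96723) / 0.0269 = 1.60286 / 0.0269

t ≈ 59.6 years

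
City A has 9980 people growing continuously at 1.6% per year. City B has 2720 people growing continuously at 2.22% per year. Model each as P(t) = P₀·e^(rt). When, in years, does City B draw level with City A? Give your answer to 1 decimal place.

t ≈ 209.7 years

9980·e^(0.016t) = 2720·e^(0.0222t)
9980/2720 = e^((0.0222 − 0.016)t) → ln(3.66912) = 0.0062·t
t = 1.29995 / 0.0062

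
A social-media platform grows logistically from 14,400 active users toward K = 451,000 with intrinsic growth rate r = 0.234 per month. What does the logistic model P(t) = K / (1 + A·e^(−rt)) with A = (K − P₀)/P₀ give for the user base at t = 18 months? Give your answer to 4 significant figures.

≈ 311,200 active users

A = (451000 − 14400)/14400 = 30.31944
P(18) = 451000 / (1 + 30.31944·e^(−0.234·18)) = 451000 / (1 + 30.31944·0.014817)
= 451000 / 1.44923 ≈ 311198.82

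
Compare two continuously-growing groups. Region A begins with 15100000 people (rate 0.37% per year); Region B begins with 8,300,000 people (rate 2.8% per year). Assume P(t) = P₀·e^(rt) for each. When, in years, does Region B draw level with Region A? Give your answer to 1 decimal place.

15100000·e^(0.0037t) = 8300000·e^(0.028t)
15100000/8300000 = e^((0.028 − 0.0037)t) → ln(1.81928) = 0.0243·t
t = 0.59844 / 0.0243

t ≈ 24.6 years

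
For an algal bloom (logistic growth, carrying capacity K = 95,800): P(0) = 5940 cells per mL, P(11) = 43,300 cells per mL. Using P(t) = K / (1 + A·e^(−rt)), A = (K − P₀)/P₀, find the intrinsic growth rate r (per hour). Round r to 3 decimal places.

A = (95800 − 5940)/5940 = 15.12795
43300 = 95800/(1 + 15.12795·e^(−r·11)) → e^(−11r) = (2.21247 − 1)/15.12795 = 0.080148
r = −ln(0.080148)/11 = 2.52388/11

r ≈ 0.229 per hour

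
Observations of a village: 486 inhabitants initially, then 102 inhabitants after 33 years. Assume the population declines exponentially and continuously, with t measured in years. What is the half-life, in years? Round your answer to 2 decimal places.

half-life ≈ 14.65 years

r = ln(102/486) / 33 = ln(0.20988) / 33 ≈ -0.04731 per year
half-life = ln 2 / |r| = 0.69315 / 0.04731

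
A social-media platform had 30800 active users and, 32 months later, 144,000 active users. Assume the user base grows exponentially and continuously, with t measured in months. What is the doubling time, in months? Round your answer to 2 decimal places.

r = ln(144000/30800) / 32 = ln(4.67532) / 32 ≈ 0.048197 per month
doubling time = ln 2 / |r| = 0.69315 / 0.048197

doubling time ≈ 14.38 months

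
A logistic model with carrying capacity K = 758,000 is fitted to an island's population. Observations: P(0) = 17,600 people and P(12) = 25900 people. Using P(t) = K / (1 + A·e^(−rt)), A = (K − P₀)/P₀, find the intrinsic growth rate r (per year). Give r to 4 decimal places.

r ≈ 0.0331 per year

A = (758000 − 17600)/17600 = 42.06818
25900 = 758000/(1 + 42.06818·e^(−r·12)) → e^(−12r) = (29.26641 − 1)/42.06818 = 0.671919
r = −ln(0.671919)/12 = 0.39762/12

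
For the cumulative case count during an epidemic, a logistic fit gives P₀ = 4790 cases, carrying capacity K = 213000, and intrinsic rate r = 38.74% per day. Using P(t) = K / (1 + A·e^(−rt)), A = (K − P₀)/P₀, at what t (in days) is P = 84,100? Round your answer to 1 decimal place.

t ≈ 8.6 days

A = (213000 − 4790)/4790 = 43.46764
84100 = 213000/(1 + 43.46764·e^(−0.3874t)) → 1 + 43.46764·e^(−0.3874t) = 2.5327
e^(−0.3874t) = 0.035261 → t = ln(28.36019)/0.3874 = 3.34499/0.3874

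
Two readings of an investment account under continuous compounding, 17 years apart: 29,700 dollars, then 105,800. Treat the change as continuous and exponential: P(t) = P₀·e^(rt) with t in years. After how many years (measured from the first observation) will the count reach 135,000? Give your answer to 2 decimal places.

r = ln(105800/29700) / 17 ≈ 0.07473 per year
t = ln(135000/29700) / r = 1.51413 / 0.07473 ≈ 20.261

t ≈ 20.26 years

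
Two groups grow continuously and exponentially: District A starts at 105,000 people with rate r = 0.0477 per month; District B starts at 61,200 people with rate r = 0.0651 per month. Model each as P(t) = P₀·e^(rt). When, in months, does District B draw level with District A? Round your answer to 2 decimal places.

105000·e^(0.0477t) = 61200·e^(0.0651t)
105000/61200 = e^((0.0651 − 0.0477)t) → ln(1.71569) = 0.0174·t
t = 0.53981 / 0.0174

t ≈ 31.02 months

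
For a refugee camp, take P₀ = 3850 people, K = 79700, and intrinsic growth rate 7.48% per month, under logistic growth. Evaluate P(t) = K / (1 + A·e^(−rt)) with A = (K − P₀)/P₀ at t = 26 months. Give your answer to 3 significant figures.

A = (79700 − 3850)/3850 = 19.7013
P(26) = 79700 / (1 + 19.7013·e^(−0.0748·26)) = 79700 / (1 + 19.7013·0.143016)
= 79700 / 3.8176 ≈ 20877

≈ 20,900 people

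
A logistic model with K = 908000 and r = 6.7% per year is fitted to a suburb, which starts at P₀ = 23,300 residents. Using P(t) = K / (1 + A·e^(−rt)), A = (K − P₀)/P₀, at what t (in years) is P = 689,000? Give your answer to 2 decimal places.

t ≈ 71.39 years

A = (908000 − 23300)/23300 = 37.96996
689000 = 908000/(1 + 37.96996·e^(−0.067t)) → 1 + 37.96996·e^(−0.067t) = 1.31785
e^(−0.067t) = 0.008371 → t = ln(119.45799)/0.067 = 4.78296/0.067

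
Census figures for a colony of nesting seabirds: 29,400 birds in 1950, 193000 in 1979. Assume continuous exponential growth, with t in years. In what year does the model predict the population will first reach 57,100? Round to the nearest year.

r = ln(193000/29400) / 29 = 1.8817/29 ≈ 0.064886 per year
t = ln(57100/29400) / r = 0.66381/0.064886 ≈ 10.23 years after 1950

year 1960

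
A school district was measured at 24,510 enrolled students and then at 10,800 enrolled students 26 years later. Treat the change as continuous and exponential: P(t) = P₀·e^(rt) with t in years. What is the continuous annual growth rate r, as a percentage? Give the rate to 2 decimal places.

10800 = 24510 · e^(r·26)
e^(26r) = 10800/24510 = 0.44064
r = ln(0.44064) / 26 = -0.81954 / 26

r ≈ -3.15% per year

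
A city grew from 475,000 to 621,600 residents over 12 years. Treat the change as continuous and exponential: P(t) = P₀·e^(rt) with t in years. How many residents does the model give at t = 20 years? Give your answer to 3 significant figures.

r = ln(621600/475000) / 12 ≈ 0.022415 per year
P(20) = 475000 · e^(0.022415·20) = 475000 · 1.56565 ≈ 743685.42

≈ 744,000 residents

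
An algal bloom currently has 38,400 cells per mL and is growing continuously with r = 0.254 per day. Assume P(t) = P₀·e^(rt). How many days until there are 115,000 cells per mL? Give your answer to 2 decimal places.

115000 = 38400 · e^(0.254·t)
t = ln(115000/38400) / 0.254 = ln(2.99479) / 0.254 = 1.09687 / 0.254

t ≈ 4.32 days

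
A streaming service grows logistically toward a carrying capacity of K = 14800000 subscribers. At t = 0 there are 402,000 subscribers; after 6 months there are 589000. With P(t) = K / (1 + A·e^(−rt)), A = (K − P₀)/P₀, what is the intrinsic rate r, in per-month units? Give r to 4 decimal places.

r ≈ 0.0658 per month

A = (14800000 − 402000)/402000 = 35.81592
589000 = 14800000/(1 + 35.81592·e^(−r·6)) → e^(−6r) = (25.12733 − 1)/35.81592 = 0.673648
r = −ln(0.673648)/6 = 0.39505/6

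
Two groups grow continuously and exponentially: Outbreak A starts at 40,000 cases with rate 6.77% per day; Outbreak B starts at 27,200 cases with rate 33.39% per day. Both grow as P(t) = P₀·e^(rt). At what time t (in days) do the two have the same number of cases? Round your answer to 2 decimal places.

40000·e^(0.0677t) = 27200·e^(0.3339t)
40000/27200 = e^((0.3339 − 0.0677)t) → ln(1.47059) = 0.2662·t
t = 0.38566 / 0.2662

t ≈ 1.45 days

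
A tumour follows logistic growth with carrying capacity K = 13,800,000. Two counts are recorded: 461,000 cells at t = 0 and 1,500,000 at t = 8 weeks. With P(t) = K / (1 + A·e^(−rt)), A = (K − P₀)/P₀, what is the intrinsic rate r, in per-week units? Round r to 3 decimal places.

A = (13800000 − 461000)/461000 = 28.93492
1500000 = 13800000/(1 + 28.93492·e^(−r·8)) → e^(−8r) = (9.2 − 1)/28.93492 = 0.283395
r = −ln(0.283395)/8 = 1.26092/8

r ≈ 0.158 per week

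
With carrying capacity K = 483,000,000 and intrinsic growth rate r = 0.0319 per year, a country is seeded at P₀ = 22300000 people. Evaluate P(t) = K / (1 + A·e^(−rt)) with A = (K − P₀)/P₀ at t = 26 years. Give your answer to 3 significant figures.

≈ 48,200,000 people

A = (483000000 − 22300000)/22300000 = 20.65919
P(26) = 483000000 / (1 + 20.65919·e^(−0.0319·26)) = 483000000 / (1 + 20.65919·0.436311)
= 483000000 / 10.01383 ≈ 48233279.07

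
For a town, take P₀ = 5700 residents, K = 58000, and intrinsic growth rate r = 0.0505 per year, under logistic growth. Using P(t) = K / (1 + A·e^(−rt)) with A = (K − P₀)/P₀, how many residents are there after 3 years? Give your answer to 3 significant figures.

≈ 6,530 residents

A = (58000 − 5700)/5700 = 9.17544
P(3) = 58000 / (1 + 9.17544·e^(−0.0505·3)) = 58000 / (1 + 9.17544·0.859418)
= 58000 / 8.88554 ≈ 6527.46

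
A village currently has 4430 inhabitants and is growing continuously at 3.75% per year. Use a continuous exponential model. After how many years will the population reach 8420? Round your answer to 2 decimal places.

8420 = 4430 · e^(0.0375·t)
t = ln(8420/4430) / 0.0375 = ln(1.90068) / 0.0375 = 0.64221 / 0.0375

t ≈ 17.13 years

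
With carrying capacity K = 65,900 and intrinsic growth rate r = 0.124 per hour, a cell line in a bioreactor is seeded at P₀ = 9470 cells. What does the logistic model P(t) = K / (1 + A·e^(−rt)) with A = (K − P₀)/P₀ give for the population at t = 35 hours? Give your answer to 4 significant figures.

≈ 61,150 cells

A = (65900 − 9470)/9470 = 5.95882
P(35) = 65900 / (1 + 5.95882·e^(−0.124·35)) = 65900 / (1 + 5.95882·0.013037)
= 65900 / 1.07768 ≈ 61149.75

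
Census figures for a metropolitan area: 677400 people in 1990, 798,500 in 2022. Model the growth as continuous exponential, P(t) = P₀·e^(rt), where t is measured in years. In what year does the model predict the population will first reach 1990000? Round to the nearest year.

r = ln(798500/677400) / 32 = 0.16447/32 ≈ 0.00514 per year
t = ln(1990000/677400) / r = 1.07763/0.00514 ≈ 209.66 years after 1990

year 2200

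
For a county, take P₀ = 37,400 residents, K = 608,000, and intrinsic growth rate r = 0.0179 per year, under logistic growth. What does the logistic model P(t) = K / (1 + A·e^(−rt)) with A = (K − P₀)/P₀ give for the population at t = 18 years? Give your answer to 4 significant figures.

A = (608000 − 37400)/37400 = 15.25668
P(18) = 608000 / (1 + 15.25668·e^(−0.0179·18)) = 608000 / (1 + 15.25668·0.724553)
= 608000 / 12.05428 ≈ 50438.51

≈ 50,440 residents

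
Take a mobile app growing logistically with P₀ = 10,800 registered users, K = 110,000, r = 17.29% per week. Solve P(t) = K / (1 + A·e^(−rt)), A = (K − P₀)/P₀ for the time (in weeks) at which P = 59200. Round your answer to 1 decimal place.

A = (110000 − 10800)/10800 = 9.18519
59200 = 110000/(1 + 9.18519·e^(−0.1729t)) → 1 + 9.18519·e^(−0.1729t) = 1.85811
e^(−0.1729t) = 0.093423 → t = ln(10.704)/0.1729 = 2.37062/0.1729

t ≈ 13.7 weeks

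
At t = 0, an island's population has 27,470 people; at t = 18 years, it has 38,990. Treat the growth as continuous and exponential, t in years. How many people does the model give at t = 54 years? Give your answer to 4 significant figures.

≈ 78,550 people

r = ln(38990/27470) / 18 ≈ 0.019456 per year
P(54) = 27470 · e^(0.019456·54) = 27470 · 2.85946 ≈ 78549.31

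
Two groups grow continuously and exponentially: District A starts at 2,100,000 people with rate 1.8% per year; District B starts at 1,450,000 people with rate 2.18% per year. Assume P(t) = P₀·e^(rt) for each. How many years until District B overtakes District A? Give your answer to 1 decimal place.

t ≈ 97.5 years

2100000·e^(0.018t) = 1450000·e^(0.0218t)
2100000/1450000 = e^((0.0218 − 0.018)t) → ln(1.44828) = 0.0038·t
t = 0.37037 / 0.0038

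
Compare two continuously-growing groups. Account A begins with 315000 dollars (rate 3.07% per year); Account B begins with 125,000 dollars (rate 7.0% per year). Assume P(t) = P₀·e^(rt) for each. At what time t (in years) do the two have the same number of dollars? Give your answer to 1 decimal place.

315000·e^(0.0307t) = 125000·e^(0.07t)
315000/125000 = e^((0.07 − 0.0307)t) → ln(2.52) = 0.0393·t
t = 0.92426 / 0.0393

t ≈ 23.5 years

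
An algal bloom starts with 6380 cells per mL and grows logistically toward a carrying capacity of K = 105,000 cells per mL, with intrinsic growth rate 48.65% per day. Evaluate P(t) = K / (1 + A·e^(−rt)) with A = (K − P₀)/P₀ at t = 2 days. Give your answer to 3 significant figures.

A = (105000 − 6380)/6380 = 15.45768
P(2) = 105000 / (1 + 15.45768·e^(−0.4865·2)) = 105000 / (1 + 15.45768·0.377947)
= 105000 / 6.84219 ≈ 15345.96

≈ 15,300 cells per mL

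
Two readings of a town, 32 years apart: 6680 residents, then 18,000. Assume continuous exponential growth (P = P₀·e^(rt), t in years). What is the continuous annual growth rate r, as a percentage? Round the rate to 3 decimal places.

18000 = 6680 · e^(r·32)
e^(32r) = 18000/6680 = 2.69461
r = ln(2.69461) / 32 = 0.99125 / 32

r ≈ 3.098% per year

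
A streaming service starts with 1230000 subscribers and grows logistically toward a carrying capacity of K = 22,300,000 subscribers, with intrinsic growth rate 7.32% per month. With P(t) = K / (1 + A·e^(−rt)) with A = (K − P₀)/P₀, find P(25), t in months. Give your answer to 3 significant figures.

≈ 5,950,000 subscribers

A = (22300000 − 1230000)/1230000 = 17.13008
P(25) = 22300000 / (1 + 17.13008·e^(−0.0732·25)) = 22300000 / (1 + 17.13008·0.160414)
= 22300000 / 3.7479 ≈ 5950002.7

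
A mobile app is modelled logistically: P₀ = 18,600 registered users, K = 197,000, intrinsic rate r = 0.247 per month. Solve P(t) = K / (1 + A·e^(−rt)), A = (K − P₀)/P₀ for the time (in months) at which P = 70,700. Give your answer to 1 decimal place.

A = (197000 − 18600)/18600 = 9.5914
70700 = 197000/(1 + 9.5914·e^(−0.247t)) → 1 + 9.5914·e^(−0.247t) = 2.78642
e^(−0.247t) = 0.186252 → t = ln(5.36906)/0.247 = 1.68065/0.247

t ≈ 6.8 months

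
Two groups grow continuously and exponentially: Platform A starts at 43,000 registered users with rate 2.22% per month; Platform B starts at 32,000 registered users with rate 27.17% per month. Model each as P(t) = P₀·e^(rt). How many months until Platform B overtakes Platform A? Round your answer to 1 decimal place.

43000·e^(0.0222t) = 32000·e^(0.2717t)
43000/32000 = e^((0.2717 − 0.0222)t) → ln(1.34375) = 0.2495·t
t = 0.29546 / 0.2495

t ≈ 1.2 months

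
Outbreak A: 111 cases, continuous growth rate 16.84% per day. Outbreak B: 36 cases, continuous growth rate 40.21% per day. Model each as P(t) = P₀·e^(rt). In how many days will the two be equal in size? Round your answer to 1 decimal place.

t ≈ 4.8 days

111·e^(0.1684t) = 36·e^(0.4021t)
111/36 = e^((0.4021 − 0.1684)t) → ln(3.08333) = 0.2337·t
t = 1.12601 / 0.2337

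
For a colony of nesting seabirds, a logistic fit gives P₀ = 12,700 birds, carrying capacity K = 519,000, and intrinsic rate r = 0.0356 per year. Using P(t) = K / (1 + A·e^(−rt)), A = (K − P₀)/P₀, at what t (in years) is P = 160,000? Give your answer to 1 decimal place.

A = (519000 − 12700)/12700 = 39.86614
160000 = 519000/(1 + 39.86614·e^(−0.0356t)) → 1 + 39.86614·e^(−0.0356t) = 3.24375
e^(−0.0356t) = 0.056282 → t = ln(17.76764)/0.0356 = 2.87738/0.0356

t ≈ 80.8 years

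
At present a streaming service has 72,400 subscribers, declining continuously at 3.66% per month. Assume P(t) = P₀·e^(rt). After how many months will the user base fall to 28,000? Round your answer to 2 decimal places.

28000 = 72400 · e^(-0.0366·t)
t = ln(28000/72400) / -0.0366 = ln(0.38674) / -0.0366 = -0.95 / -0.0366

t ≈ 25.96 months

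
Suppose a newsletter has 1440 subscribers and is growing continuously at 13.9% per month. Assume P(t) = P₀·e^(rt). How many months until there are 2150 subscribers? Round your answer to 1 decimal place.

2150 = 1440 · e^(0.139·t)
t = ln(2150/1440) / 0.139 = ln(1.49306) / 0.139 = 0.40082 / 0.139

t ≈ 2.9 months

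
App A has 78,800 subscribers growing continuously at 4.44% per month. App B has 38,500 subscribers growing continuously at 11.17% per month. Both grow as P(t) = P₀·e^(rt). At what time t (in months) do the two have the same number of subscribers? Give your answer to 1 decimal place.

78800·e^(0.0444t) = 38500·e^(0.1117t)
78800/38500 = e^((0.1117 − 0.0444)t) → ln(2.04675) = 0.0673·t
t = 0.71625 / 0.0673

t ≈ 10.6 months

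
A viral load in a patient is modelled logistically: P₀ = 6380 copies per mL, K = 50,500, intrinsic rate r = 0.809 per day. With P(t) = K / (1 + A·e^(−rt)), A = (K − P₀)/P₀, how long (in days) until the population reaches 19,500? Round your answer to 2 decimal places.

t ≈ 1.82 days

A = (50500 − 6380)/6380 = 6.91536
19500 = 50500/(1 + 6.91536·e^(−0.809t)) → 1 + 6.91536·e^(−0.809t) = 2.58974
e^(−0.809t) = 0.229886 → t = ln(4.34998)/0.809 = 1.47017/0.809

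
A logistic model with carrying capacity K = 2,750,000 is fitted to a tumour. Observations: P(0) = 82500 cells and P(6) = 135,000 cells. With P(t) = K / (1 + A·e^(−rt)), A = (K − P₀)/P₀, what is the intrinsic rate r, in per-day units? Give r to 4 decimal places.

A = (2750000 − 82500)/82500 = 32.33333
135000 = 2750000/(1 + 32.33333·e^(−r·6)) → e^(−6r) = (20.37037 − 1)/32.33333 = 0.599084
r = −ln(0.599084)/6 = 0.51235/6

r ≈ 0.0854 per day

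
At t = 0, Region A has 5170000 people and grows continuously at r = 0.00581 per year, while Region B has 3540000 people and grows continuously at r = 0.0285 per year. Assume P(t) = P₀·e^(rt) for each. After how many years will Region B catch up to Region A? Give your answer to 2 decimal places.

t ≈ 16.69 years

5170000·e^(0.00581t) = 3540000·e^(0.0285t)
5170000/3540000 = e^((0.0285 − 0.00581)t) → ln(1.46045) = 0.02269·t
t = 0.37875 / 0.02269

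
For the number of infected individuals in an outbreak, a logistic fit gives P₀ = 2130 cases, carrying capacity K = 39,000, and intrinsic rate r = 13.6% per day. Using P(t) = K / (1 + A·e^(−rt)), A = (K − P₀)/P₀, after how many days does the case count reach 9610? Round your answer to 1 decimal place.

t ≈ 12.7 days

A = (39000 − 2130)/2130 = 17.30986
9610 = 39000/(1 + 17.30986·e^(−0.136t)) → 1 + 17.30986·e^(−0.136t) = 4.05827
e^(−0.136t) = 0.176678 → t = ln(5.66001)/0.136 = 1.73343/0.136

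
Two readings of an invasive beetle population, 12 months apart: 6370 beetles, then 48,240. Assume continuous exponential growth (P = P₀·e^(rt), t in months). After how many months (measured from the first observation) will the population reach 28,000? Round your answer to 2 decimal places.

r = ln(48240/6370) / 12 ≈ 0.168716 per month
t = ln(28000/6370) / r = 1.48061 / 0.168716 ≈ 8.776

t ≈ 8.78 months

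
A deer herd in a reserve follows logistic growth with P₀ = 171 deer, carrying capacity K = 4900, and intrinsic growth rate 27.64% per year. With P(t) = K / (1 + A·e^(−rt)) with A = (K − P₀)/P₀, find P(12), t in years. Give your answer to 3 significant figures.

A = (4900 − 171)/171 = 27.65497
P(12) = 4900 / (1 + 27.65497·e^(−0.2764·12)) = 4900 / (1 + 27.65497·0.036269)
= 4900 / 2.00301 ≈ 2446.32

≈ 2,450 deer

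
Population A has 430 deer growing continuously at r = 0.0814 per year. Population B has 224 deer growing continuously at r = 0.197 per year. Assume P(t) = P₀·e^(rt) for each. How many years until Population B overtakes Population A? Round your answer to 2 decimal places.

t ≈ 5.64 years

430·e^(0.0814t) = 224·e^(0.197t)
430/224 = e^((0.197 − 0.0814)t) → ln(1.91964) = 0.1156·t
t = 0.65214 / 0.1156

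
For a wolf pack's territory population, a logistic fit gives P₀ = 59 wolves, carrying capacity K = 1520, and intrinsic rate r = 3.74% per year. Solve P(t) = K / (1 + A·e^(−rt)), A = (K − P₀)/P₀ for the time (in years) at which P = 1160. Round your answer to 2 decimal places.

A = (1520 − 59)/59 = 24.76271
1160 = 1520/(1 + 24.76271·e^(−0.0374t)) → 1 + 24.76271·e^(−0.0374t) = 1.31034
e^(−0.0374t) = 0.012533 → t = ln(79.79096)/0.0374 = 4.37941/0.0374

t ≈ 117.10 years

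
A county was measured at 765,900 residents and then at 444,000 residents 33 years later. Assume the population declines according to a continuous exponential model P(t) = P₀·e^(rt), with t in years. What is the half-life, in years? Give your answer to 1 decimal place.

half-life ≈ 42.0 years

r = ln(444000/765900) / 33 = ln(0.57971) / 33 ≈ -0.016522 per year
half-life = ln 2 / |r| = 0.69315 / 0.016522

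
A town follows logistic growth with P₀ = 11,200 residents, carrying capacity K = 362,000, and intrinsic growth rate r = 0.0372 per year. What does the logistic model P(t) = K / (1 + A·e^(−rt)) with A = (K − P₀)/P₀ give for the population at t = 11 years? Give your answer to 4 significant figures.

≈ 16,600 residents

A = (362000 − 11200)/11200 = 31.32143
P(11) = 362000 / (1 + 31.32143·e^(−0.0372·11)) = 362000 / (1 + 31.32143·0.664181)
= 362000 / 21.80311 ≈ 16603.14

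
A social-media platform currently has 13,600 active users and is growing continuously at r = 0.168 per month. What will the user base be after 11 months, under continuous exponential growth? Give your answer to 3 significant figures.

≈ 86,300 active users

P(11) = 13600 · e^(0.168·11) = 13600 · e^(1.848)
= 13600 · 6.34711 ≈ 86320.73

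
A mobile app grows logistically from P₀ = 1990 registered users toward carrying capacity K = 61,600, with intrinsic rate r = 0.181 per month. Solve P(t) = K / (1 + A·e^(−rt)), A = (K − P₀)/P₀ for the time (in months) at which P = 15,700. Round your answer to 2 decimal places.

t ≈ 12.86 months

A = (61600 − 1990)/1990 = 29.95477
15700 = 61600/(1 + 29.95477·e^(−0.181t)) → 1 + 29.95477·e^(−0.181t) = 3.92357
e^(−0.181t) = 0.097599 → t = ln(10.24597)/0.181 = 2.32688/0.181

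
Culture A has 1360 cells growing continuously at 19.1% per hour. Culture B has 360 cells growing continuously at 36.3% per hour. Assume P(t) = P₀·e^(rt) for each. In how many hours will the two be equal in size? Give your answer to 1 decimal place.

t ≈ 7.7 hours

1360·e^(0.191t) = 360·e^(0.363t)
1360/360 = e^((0.363 − 0.191)t) → ln(3.77778) = 0.172·t
t = 1.32914 / 0.172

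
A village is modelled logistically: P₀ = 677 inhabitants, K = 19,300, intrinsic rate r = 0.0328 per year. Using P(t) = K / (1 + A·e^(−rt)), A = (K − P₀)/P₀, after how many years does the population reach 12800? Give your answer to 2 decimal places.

A = (19300 − 677)/677 = 27.50812
12800 = 19300/(1 + 27.50812·e^(−0.0328t)) → 1 + 27.50812·e^(−0.0328t) = 1.50781
e^(−0.0328t) = 0.01846 → t = ln(54.16984)/0.0328 = 3.99212/0.0328

t ≈ 121.71 years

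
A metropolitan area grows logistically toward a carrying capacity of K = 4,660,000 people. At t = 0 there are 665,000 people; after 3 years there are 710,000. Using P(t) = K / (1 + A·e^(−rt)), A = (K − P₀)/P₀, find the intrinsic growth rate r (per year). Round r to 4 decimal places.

A = (4660000 − 665000)/665000 = 6.00752
710000 = 4660000/(1 + 6.00752·e^(−r·3)) → e^(−3r) = (6.56338 − 1)/6.00752 = 0.92607
r = −ln(0.92607)/3 = 0.07681/3

r ≈ 0.0256 per year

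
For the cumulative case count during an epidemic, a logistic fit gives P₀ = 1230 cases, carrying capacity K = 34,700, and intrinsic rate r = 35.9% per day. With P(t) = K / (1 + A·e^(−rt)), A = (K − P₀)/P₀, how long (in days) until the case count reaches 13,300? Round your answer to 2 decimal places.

A = (34700 − 1230)/1230 = 27.21138
13300 = 34700/(1 + 27.21138·e^(−0.359t)) → 1 + 27.21138·e^(−0.359t) = 2.60902
e^(−0.359t) = 0.05913 → t = ln(16.91175)/0.359 = 2.82801/0.359

t ≈ 7.88 days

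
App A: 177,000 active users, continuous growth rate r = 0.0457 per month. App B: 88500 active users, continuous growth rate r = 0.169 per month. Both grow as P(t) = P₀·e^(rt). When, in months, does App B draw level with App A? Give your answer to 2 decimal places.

177000·e^(0.0457t) = 88500·e^(0.169t)
177000/88500 = e^((0.169 − 0.0457)t) → ln(2) = 0.1233·t
t = 0.69315 / 0.1233

t ≈ 5.62 months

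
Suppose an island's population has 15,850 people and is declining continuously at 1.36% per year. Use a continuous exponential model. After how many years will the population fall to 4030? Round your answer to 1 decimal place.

4030 = 15850 · e^(-0.0136·t)
t = ln(4030/15850) / -0.0136 = ln(0.25426) / -0.0136 = -1.3694 / -0.0136

t ≈ 100.7 years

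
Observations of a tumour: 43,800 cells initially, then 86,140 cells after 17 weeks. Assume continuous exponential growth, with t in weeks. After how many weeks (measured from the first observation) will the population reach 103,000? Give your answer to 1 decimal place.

t ≈ 21.5 weeks

r = ln(86140/43800) / 17 ≈ 0.039785 per week
t = ln(103000/43800) / r = 0.8551 / 0.039785 ≈ 21.493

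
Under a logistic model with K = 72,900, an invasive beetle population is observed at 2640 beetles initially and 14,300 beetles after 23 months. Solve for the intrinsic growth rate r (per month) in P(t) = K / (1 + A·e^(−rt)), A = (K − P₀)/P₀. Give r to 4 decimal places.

r ≈ 0.0813 per month

A = (72900 − 2640)/2640 = 26.61364
14300 = 72900/(1 + 26.61364·e^(−r·23)) → e^(−23r) = (5.0979 − 1)/26.61364 = 0.153978
r = −ln(0.153978)/23 = 1.87095/23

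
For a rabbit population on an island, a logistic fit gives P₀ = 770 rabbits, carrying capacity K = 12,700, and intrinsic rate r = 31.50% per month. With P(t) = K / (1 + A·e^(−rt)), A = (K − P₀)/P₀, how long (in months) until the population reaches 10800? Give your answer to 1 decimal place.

A = (12700 − 770)/770 = 15.49351
10800 = 12700/(1 + 15.49351·e^(−0.315t)) → 1 + 15.49351·e^(−0.315t) = 1.17593
e^(−0.315t) = 0.011355 → t = ln(88.06835)/0.315 = 4.47811/0.315

t ≈ 14.2 months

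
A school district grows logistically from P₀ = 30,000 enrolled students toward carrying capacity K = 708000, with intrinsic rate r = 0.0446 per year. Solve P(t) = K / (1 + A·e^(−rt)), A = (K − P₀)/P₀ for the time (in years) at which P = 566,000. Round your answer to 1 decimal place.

A = (708000 − 30000)/30000 = 22.6
566000 = 708000/(1 + 22.6·e^(−0.0446t)) → 1 + 22.6·e^(−0.0446t) = 1.25088
e^(−0.0446t) = 0.011101 → t = ln(90.08169)/0.0446 = 4.50072/0.0446

t ≈ 100.9 years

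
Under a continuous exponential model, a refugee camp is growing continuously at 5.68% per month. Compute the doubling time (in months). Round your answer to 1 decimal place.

doubling time = ln(2) / |r| = 0.69315 / 0.0568

doubling time ≈ 12.2 months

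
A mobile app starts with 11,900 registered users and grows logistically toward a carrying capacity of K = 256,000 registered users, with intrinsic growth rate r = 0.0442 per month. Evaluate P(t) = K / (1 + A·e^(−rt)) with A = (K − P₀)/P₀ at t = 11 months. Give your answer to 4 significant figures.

A = (256000 − 11900)/11900 = 20.51261
P(11) = 256000 / (1 + 20.51261·e^(−0.0442·11)) = 256000 / (1 + 20.51261·0.614959)
= 256000 / 13.61441 ≈ 18803.61

≈ 18,800 registered users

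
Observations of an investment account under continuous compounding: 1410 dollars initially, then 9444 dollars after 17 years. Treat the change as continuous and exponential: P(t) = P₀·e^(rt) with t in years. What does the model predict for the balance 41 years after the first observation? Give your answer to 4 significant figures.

r = ln(9444/1410) / 17 ≈ 0.11187 per year
P(41) = 1410 · e^(0.11187·41) = 1410 · 98.16697 ≈ 138415.43

≈ 138,400 dollars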